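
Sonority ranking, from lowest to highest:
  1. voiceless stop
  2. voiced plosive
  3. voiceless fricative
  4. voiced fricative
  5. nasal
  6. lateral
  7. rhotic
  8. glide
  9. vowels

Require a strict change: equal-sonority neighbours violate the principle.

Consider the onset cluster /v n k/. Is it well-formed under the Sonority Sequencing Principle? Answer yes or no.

no

/v/: voiced fricative = 4.
/n/: nasal = 5.
/k/: voiceless stop = 1.
The profile is 4-5-1. Between /n/ (5) and /k/ (1) sonority does not rise, so the cluster violates the SSP.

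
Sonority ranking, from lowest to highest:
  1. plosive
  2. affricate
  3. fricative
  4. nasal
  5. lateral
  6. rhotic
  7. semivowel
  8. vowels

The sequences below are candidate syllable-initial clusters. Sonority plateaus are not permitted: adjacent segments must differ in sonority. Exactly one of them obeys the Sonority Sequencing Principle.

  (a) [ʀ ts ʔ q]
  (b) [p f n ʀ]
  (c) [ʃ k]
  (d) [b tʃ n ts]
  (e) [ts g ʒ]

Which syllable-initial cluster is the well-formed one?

(a) sonority 6-2-1-1: ill-formed.
(b) sonority 1-3-4-6: well-formed.
(c) sonority 3-1: ill-formed.
(d) sonority 1-2-4-2: ill-formed.
(e) sonority 2-1-3: ill-formed.

b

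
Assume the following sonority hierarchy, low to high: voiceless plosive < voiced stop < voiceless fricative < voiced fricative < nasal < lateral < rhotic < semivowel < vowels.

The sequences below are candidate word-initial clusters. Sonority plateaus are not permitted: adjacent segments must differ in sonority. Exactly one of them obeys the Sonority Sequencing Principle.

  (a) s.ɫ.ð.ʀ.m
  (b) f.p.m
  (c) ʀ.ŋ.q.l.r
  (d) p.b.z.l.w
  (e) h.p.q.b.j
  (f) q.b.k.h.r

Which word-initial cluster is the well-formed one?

d

(a) 3-6-4-7-5 → violates
(b) 3-1-5 → violates
(c) 7-5-1-6-7 → violates
(d) 1-2-4-6-8 → obeys
(e) 3-1-1-2-8 → violates
(f) 1-2-1-3-7 → violates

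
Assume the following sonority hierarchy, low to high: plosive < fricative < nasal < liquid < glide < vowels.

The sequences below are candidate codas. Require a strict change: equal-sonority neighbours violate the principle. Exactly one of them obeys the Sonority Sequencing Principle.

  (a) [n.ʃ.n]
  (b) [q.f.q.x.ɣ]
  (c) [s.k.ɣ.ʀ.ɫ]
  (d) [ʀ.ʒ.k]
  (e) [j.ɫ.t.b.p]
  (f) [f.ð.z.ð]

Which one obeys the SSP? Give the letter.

d

(a) 3-2-3 → violates
(b) 1-2-1-2-2 → violates
(c) 2-1-2-4-4 → violates
(d) 4-2-1 → obeys
(e) 5-4-1-1-1 → violates
(f) 2-2-2-2 → violates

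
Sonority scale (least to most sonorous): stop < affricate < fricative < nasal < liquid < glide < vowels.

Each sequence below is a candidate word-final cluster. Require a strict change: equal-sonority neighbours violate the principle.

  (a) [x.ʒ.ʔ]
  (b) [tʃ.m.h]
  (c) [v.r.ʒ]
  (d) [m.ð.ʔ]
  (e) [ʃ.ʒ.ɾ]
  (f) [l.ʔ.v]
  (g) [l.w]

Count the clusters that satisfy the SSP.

(a) sonority 3-3-1: ill-formed.
(b) sonority 2-4-3: ill-formed.
(c) sonority 3-5-3: ill-formed.
(d) sonority 4-3-1: well-formed.
(e) sonority 3-3-5: ill-formed.
(f) sonority 5-1-3: ill-formed.
(g) sonority 5-6: ill-formed.

1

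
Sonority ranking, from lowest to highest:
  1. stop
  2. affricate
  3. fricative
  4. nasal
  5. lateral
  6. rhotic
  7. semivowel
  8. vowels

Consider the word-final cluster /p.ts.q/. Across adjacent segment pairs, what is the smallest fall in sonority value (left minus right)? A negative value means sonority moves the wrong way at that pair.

/p/ is a stop (sonority 1).
/ts/ is an affricate (sonority 2).
/q/ is a stop (sonority 1).
/p/→/ts/: change -1.
/ts/→/q/: change +1.
Minimum = -1.

-1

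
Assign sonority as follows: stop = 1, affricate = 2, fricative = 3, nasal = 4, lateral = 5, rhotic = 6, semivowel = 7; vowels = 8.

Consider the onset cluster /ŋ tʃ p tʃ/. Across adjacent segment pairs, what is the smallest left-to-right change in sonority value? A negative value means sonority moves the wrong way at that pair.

/ŋ/ — nasal, sonority 4.
/tʃ/ — affricate, sonority 2.
/p/ — stop, sonority 1.
/tʃ/ — affricate, sonority 2.
/ŋ/→/tʃ/: change -2.
/tʃ/→/p/: change -1.
/p/→/tʃ/: change +1.
Minimum = -2.

-2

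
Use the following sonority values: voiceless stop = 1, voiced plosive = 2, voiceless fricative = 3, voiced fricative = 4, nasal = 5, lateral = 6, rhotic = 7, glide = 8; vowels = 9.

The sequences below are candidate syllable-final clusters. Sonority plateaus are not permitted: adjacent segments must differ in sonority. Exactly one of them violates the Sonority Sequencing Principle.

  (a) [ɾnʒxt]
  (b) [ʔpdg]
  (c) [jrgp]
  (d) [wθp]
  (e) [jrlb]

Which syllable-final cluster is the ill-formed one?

b

(a) [ɾnʒxt]: profile 7-5-4-3-1 — obeys.
(b) [ʔpdg]: profile 1-1-2-2 — violates.
(c) [jrgp]: profile 8-7-2-1 — obeys.
(d) [wθp]: profile 8-3-1 — obeys.
(e) [jrlb]: profile 8-7-6-2 — obeys.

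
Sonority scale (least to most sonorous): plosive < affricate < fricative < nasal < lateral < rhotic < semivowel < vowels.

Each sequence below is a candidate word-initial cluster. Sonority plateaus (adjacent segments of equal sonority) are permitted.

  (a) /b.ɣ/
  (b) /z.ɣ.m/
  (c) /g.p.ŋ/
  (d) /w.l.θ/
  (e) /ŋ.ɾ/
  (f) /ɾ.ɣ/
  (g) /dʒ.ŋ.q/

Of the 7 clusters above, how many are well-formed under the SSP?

(a) sonority 1-3: well-formed.
(b) sonority 3-3-4: well-formed.
(c) sonority 1-1-4: well-formed.
(d) sonority 7-5-3: ill-formed.
(e) sonority 4-6: well-formed.
(f) sonority 6-3: ill-formed.
(g) sonority 2-4-1: ill-formed.

4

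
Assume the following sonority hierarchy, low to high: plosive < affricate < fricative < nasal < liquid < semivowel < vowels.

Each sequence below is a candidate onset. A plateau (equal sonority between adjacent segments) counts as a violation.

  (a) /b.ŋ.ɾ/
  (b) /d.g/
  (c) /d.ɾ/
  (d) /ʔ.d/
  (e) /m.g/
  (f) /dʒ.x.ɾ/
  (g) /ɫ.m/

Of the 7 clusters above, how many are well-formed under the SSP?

3

(a) sonority 1-4-5: well-formed.
(b) sonority 1-1: ill-formed.
(c) sonority 1-5: well-formed.
(d) sonority 1-1: ill-formed.
(e) sonority 4-1: ill-formed.
(f) sonority 2-3-5: well-formed.
(g) sonority 5-4: ill-formed.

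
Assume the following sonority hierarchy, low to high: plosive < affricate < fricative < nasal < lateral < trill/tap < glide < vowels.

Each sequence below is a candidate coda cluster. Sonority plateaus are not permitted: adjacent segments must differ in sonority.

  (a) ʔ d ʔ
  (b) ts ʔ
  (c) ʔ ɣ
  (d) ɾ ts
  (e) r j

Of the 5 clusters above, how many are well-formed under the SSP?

(a) ʔ d ʔ: profile 1-1-1 — violates.
(b) ts ʔ: profile 2-1 — obeys.
(c) ʔ ɣ: profile 1-3 — violates.
(d) ɾ ts: profile 6-2 — obeys.
(e) r j: profile 6-7 — violates.

2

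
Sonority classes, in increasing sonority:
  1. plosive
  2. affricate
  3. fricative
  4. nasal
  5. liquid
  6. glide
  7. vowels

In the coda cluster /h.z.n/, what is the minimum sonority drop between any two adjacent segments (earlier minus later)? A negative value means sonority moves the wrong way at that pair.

-1

/h/ — fricative, sonority 3.
/z/ — fricative, sonority 3.
/n/ — nasal, sonority 4.
/h/→/z/: change +0.
/z/→/n/: change -1.
Minimum = -1.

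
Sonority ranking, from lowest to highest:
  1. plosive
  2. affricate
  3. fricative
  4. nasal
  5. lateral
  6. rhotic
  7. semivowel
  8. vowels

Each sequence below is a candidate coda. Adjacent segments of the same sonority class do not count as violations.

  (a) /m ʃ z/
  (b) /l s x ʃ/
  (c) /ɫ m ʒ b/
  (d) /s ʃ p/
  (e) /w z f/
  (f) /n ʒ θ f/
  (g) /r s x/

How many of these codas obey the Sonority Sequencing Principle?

(a) sonority 4-3-3: well-formed.
(b) sonority 5-3-3-3: well-formed.
(c) sonority 5-4-3-1: well-formed.
(d) sonority 3-3-1: well-formed.
(e) sonority 7-3-3: well-formed.
(f) sonority 4-3-3-3: well-formed.
(g) sonority 6-3-3: well-formed.

7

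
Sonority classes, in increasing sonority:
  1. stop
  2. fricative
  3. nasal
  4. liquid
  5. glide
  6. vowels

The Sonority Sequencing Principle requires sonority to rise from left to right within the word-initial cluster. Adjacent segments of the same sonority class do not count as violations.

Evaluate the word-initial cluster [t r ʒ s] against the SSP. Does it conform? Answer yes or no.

/t/: stop = 1.
/r/: liquid = 4.
/ʒ/: fricative = 2.
/s/: fricative = 2.
The profile is 1-4-2-2. Between /r/ (4) and /ʒ/ (2) sonority does not rise, so the cluster violates the SSP.

no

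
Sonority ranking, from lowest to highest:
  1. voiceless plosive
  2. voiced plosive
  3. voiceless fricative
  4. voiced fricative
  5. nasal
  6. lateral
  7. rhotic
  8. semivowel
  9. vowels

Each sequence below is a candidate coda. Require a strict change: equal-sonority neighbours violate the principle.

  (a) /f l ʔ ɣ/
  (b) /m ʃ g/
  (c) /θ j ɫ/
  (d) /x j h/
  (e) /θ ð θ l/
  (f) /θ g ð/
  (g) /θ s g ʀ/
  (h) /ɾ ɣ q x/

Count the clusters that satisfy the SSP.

1

(a) 3-6-1-4 → violates
(b) 5-3-2 → obeys
(c) 3-8-6 → violates
(d) 3-8-3 → violates
(e) 3-4-3-6 → violates
(f) 3-2-4 → violates
(g) 3-3-2-7 → violates
(h) 7-4-1-3 → violates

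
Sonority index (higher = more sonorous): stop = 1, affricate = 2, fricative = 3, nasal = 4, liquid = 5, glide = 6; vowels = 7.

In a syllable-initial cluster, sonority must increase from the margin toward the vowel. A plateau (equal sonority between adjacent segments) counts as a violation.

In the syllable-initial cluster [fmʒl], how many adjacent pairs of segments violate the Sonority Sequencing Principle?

1

/f/ is a fricative (sonority 3).
/m/ is a nasal (sonority 4).
/ʒ/ is a fricative (sonority 3).
/l/ is a liquid (sonority 5).
/f/→/m/: 3→4 (rises) — ok.
/m/→/ʒ/: 4→3 (does not rise) — violation.
/ʒ/→/l/: 3→5 (rises) — ok.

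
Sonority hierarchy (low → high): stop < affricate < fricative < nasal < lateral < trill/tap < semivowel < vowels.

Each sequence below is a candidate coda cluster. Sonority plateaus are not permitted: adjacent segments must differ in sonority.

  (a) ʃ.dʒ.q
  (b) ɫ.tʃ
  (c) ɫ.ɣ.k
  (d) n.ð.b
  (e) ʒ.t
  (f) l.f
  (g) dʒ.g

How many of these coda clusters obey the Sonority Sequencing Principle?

7

(a) sonority 3-2-1: well-formed.
(b) sonority 5-2: well-formed.
(c) sonority 5-3-1: well-formed.
(d) sonority 4-3-1: well-formed.
(e) sonority 3-1: well-formed.
(f) sonority 5-3: well-formed.
(g) sonority 2-1: well-formed.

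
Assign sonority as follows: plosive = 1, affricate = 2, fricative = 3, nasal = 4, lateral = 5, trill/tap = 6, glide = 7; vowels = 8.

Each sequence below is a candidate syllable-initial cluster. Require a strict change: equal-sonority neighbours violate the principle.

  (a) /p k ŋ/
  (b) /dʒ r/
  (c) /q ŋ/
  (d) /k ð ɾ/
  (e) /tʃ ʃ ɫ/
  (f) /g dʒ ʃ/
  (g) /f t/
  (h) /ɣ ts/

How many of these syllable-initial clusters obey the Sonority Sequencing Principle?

(a) 1-1-4 → violates
(b) 2-6 → obeys
(c) 1-4 → obeys
(d) 1-3-6 → obeys
(e) 2-3-5 → obeys
(f) 1-2-3 → obeys
(g) 3-1 → violates
(h) 3-2 → violates

5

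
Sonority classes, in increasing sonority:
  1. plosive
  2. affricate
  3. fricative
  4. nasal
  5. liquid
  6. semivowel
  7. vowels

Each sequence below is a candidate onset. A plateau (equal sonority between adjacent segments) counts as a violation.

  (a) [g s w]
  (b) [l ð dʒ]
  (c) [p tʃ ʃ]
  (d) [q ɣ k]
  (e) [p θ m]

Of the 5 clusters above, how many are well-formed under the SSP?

(a) [g s w]: profile 1-3-6 — obeys.
(b) [l ð dʒ]: profile 5-3-2 — violates.
(c) [p tʃ ʃ]: profile 1-2-3 — obeys.
(d) [q ɣ k]: profile 1-3-1 — violates.
(e) [p θ m]: profile 1-3-4 — obeys.

3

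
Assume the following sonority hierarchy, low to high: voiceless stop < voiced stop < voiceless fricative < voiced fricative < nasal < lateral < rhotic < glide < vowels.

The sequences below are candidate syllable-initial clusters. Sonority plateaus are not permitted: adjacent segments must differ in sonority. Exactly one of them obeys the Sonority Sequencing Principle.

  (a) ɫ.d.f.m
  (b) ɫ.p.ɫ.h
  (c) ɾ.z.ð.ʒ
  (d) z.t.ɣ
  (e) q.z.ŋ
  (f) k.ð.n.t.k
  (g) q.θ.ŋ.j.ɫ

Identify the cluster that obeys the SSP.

e

(a) 6-2-3-5 → violates
(b) 6-1-6-3 → violates
(c) 7-4-4-4 → violates
(d) 4-1-4 → violates
(e) 1-4-5 → obeys
(f) 1-4-5-1-1 → violates
(g) 1-3-5-8-6 → violates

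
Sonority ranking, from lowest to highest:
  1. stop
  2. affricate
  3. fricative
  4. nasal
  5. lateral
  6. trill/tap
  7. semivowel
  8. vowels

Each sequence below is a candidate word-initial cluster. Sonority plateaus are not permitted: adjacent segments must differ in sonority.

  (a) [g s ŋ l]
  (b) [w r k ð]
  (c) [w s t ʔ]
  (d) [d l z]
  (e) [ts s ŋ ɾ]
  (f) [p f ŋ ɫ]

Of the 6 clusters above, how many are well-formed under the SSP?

3

(a) [g s ŋ l]: profile 1-3-4-5 — obeys.
(b) [w r k ð]: profile 7-6-1-3 — violates.
(c) [w s t ʔ]: profile 7-3-1-1 — violates.
(d) [d l z]: profile 1-5-3 — violates.
(e) [ts s ŋ ɾ]: profile 2-3-4-6 — obeys.
(f) [p f ŋ ɫ]: profile 1-3-4-5 — obeys.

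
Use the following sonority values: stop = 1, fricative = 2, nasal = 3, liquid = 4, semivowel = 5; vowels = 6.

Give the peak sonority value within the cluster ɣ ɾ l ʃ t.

4

/ɣ/ is a fricative (sonority 2).
/ɾ/ is a liquid (sonority 4).
/l/ is a liquid (sonority 4).
/ʃ/ is a fricative (sonority 2).
/t/ is a stop (sonority 1).
The maximum is 4.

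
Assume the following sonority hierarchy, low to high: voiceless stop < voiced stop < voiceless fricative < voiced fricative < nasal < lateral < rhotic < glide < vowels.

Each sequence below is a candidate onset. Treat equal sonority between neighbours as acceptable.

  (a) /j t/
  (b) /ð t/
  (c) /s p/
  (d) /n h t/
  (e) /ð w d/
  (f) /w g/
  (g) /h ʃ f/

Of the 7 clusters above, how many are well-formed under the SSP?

1

(a) 8-1 → violates
(b) 4-1 → violates
(c) 3-1 → violates
(d) 5-3-1 → violates
(e) 4-8-2 → violates
(f) 8-2 → violates
(g) 3-3-3 → obeys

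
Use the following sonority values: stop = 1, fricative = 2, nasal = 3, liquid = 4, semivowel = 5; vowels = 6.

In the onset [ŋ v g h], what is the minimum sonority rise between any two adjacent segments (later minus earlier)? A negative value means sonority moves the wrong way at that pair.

/ŋ/: nasal = 3.
/v/: fricative = 2.
/g/: stop = 1.
/h/: fricative = 2.
/ŋ/→/v/: change -1.
/v/→/g/: change -1.
/g/→/h/: change +1.
Minimum = -1.

-1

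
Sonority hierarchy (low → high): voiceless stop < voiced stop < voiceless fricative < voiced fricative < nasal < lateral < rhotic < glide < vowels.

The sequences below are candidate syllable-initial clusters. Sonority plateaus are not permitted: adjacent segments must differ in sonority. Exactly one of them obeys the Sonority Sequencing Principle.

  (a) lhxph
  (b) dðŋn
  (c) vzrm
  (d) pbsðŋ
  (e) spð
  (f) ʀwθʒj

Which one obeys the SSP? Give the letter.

d

(a) lhxph: profile 6-3-3-1-3 — violates.
(b) dðŋn: profile 2-4-5-5 — violates.
(c) vzrm: profile 4-4-7-5 — violates.
(d) pbsðŋ: profile 1-2-3-4-5 — obeys.
(e) spð: profile 3-1-4 — violates.
(f) ʀwθʒj: profile 7-8-3-4-8 — violates.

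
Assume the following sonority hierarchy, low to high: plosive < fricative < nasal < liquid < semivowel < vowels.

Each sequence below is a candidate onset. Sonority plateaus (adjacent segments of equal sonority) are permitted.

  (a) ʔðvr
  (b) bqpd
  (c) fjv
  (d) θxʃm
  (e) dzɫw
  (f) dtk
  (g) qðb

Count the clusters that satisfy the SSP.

5

(a) sonority 1-2-2-4: well-formed.
(b) sonority 1-1-1-1: well-formed.
(c) sonority 2-5-2: ill-formed.
(d) sonority 2-2-2-3: well-formed.
(e) sonority 1-2-4-5: well-formed.
(f) sonority 1-1-1: well-formed.
(g) sonority 1-2-1: ill-formed.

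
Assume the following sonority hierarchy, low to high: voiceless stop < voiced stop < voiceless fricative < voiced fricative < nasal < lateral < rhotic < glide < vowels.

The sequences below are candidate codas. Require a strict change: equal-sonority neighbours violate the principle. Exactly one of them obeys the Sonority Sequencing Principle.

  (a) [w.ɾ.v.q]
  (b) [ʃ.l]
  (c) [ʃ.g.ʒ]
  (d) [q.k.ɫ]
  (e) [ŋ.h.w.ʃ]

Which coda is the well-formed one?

(a) [w.ɾ.v.q]: profile 8-7-4-1 — obeys.
(b) [ʃ.l]: profile 3-6 — violates.
(c) [ʃ.g.ʒ]: profile 3-2-4 — violates.
(d) [q.k.ɫ]: profile 1-1-6 — violates.
(e) [ŋ.h.w.ʃ]: profile 5-3-8-3 — violates.

a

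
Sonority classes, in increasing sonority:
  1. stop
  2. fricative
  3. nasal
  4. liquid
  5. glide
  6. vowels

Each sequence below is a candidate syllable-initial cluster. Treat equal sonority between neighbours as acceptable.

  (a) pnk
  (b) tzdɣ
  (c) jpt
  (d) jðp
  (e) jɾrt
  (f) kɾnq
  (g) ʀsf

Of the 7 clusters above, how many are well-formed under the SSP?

(a) pnk: profile 1-3-1 — violates.
(b) tzdɣ: profile 1-2-1-2 — violates.
(c) jpt: profile 5-1-1 — violates.
(d) jðp: profile 5-2-1 — violates.
(e) jɾrt: profile 5-4-4-1 — violates.
(f) kɾnq: profile 1-4-3-1 — violates.
(g) ʀsf: profile 4-2-2 — violates.

0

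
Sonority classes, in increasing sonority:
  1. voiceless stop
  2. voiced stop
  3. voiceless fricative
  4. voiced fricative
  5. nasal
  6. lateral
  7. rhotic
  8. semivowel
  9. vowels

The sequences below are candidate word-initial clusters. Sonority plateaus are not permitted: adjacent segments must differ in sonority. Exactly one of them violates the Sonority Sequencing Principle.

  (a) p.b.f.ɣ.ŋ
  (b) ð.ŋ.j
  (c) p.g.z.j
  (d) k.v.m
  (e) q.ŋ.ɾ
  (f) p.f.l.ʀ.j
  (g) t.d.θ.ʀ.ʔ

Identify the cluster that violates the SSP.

(a) sonority 1-2-3-4-5: well-formed.
(b) sonority 4-5-8: well-formed.
(c) sonority 1-2-4-8: well-formed.
(d) sonority 1-4-5: well-formed.
(e) sonority 1-5-7: well-formed.
(f) sonority 1-3-6-7-8: well-formed.
(g) sonority 1-2-3-7-1: ill-formed.

g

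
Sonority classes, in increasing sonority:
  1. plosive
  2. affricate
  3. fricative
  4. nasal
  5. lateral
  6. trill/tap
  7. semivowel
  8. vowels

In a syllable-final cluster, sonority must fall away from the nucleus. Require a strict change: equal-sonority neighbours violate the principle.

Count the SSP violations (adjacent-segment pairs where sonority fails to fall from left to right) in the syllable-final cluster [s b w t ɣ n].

3

/s/: fricative = 3.
/b/: plosive = 1.
/w/: semivowel = 7.
/t/: plosive = 1.
/ɣ/: fricative = 3.
/n/: nasal = 4.
/s/→/b/: 3→1 (falls) — ok.
/b/→/w/: 1→7 (does not fall) — violation.
/w/→/t/: 7→1 (falls) — ok.
/t/→/ɣ/: 1→3 (does not fall) — violation.
/ɣ/→/n/: 3→4 (does not fall) — violation.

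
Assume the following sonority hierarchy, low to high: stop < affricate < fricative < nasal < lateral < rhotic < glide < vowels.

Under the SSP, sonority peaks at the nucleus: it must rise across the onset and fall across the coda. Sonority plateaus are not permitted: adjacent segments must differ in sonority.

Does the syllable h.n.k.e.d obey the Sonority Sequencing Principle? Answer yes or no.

Onset: /h/ is a fricative (sonority 3), /n/ is a nasal (sonority 4), /k/ is a stop (sonority 1); then the nucleus /e/ (sonority 8).
Onset profile 3-4-1-8 — does not strictly rise throughout.
Coda: /d/ is a stop (sonority 1).
Coda profile 8-1 — falls from the nucleus.

no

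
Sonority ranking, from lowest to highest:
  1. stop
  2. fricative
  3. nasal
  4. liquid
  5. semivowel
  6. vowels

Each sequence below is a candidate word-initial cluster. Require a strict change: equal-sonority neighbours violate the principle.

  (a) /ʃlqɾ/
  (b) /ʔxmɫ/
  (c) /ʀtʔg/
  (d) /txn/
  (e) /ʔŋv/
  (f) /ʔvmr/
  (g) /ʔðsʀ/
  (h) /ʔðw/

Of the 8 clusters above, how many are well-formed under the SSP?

(a) sonority 2-4-1-4: ill-formed.
(b) sonority 1-2-3-4: well-formed.
(c) sonority 4-1-1-1: ill-formed.
(d) sonority 1-2-3: well-formed.
(e) sonority 1-3-2: ill-formed.
(f) sonority 1-2-3-4: well-formed.
(g) sonority 1-2-2-4: ill-formed.
(h) sonority 1-2-5: well-formed.

4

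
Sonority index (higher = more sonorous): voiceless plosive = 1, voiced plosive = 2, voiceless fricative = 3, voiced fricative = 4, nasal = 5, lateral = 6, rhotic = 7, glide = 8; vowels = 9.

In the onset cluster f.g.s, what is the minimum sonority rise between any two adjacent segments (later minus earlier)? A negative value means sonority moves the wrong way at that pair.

/f/ — voiceless fricative, sonority 3.
/g/ — voiced plosive, sonority 2.
/s/ — voiceless fricative, sonority 3.
/f/→/g/: change -1.
/g/→/s/: change +1.
Minimum = -1.

-1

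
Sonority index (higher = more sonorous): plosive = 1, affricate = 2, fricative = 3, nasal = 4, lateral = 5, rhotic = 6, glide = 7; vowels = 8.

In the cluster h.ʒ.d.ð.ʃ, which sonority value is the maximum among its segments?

3

/h/: fricative = 3.
/ʒ/: fricative = 3.
/d/: plosive = 1.
/ð/: fricative = 3.
/ʃ/: fricative = 3.
The maximum is 3.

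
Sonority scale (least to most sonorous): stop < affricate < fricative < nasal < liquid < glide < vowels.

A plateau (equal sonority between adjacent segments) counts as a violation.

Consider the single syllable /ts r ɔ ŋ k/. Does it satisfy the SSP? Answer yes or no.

yes

Onset: /ts/ is an affricate (sonority 2), /r/ is a liquid (sonority 5); then the nucleus /ɔ/ (sonority 7).
Onset profile 2-5-7 — rises to the nucleus.
Coda: /ŋ/ is a nasal (sonority 4), /k/ is a stop (sonority 1).
Coda profile 7-4-1 — falls from the nucleus.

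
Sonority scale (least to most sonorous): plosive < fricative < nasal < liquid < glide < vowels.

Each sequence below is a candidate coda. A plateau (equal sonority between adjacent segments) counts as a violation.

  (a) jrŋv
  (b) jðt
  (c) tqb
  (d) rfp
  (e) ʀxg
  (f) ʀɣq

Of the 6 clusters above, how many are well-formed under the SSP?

(a) jrŋv: profile 5-4-3-2 — obeys.
(b) jðt: profile 5-2-1 — obeys.
(c) tqb: profile 1-1-1 — violates.
(d) rfp: profile 4-2-1 — obeys.
(e) ʀxg: profile 4-2-1 — obeys.
(f) ʀɣq: profile 4-2-1 — obeys.

5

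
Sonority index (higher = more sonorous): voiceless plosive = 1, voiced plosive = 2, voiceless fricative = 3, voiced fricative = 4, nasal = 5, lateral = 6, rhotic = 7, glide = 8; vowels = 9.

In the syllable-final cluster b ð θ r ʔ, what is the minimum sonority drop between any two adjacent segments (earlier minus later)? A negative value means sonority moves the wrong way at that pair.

/b/ — voiced plosive, sonority 2.
/ð/ — voiced fricative, sonority 4.
/θ/ — voiceless fricative, sonority 3.
/r/ — rhotic, sonority 7.
/ʔ/ — voiceless plosive, sonority 1.
/b/→/ð/: change -2.
/ð/→/θ/: change +1.
/θ/→/r/: change -4.
/r/→/ʔ/: change +6.
Minimum = -4.

-4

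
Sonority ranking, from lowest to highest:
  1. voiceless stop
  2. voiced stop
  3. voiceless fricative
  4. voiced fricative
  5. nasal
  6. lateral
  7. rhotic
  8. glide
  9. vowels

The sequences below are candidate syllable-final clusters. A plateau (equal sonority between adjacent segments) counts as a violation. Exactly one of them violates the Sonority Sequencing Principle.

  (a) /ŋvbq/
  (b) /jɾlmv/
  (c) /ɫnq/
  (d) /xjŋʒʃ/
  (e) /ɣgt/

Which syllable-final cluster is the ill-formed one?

d

(a) 5-4-2-1 → obeys
(b) 8-7-6-5-4 → obeys
(c) 6-5-1 → obeys
(d) 3-8-5-4-3 → violates
(e) 4-2-1 → obeys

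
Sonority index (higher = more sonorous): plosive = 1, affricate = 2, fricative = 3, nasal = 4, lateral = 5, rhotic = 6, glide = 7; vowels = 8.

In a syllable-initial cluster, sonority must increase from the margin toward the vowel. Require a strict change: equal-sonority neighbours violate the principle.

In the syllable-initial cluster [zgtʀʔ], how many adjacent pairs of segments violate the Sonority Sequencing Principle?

3

/z/ is a fricative (sonority 3).
/g/ is a plosive (sonority 1).
/t/ is a plosive (sonority 1).
/ʀ/ is a rhotic (sonority 6).
/ʔ/ is a plosive (sonority 1).
/z/→/g/: 3→1 (does not rise) — violation.
/g/→/t/: 1→1 (plateau) — violation.
/t/→/ʀ/: 1→6 (rises) — ok.
/ʀ/→/ʔ/: 6→1 (does not rise) — violation.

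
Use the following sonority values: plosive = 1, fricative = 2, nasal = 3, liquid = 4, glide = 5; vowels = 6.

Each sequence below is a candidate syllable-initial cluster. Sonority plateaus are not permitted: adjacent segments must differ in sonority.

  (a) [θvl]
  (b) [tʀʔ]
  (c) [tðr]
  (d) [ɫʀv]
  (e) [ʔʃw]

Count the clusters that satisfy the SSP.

(a) [θvl]: profile 2-2-4 — violates.
(b) [tʀʔ]: profile 1-4-1 — violates.
(c) [tðr]: profile 1-2-4 — obeys.
(d) [ɫʀv]: profile 4-4-2 — violates.
(e) [ʔʃw]: profile 1-2-5 — obeys.

2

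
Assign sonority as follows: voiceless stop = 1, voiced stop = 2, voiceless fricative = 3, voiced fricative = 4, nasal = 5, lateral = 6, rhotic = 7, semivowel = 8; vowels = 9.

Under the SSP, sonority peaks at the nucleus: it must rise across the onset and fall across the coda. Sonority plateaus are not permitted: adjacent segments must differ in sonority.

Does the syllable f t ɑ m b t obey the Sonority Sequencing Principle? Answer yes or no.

Onset: /f/ is a voiceless fricative (sonority 3), /t/ is a voiceless stop (sonority 1); then the nucleus /ɑ/ (sonority 9).
Onset profile 3-1-9 — does not strictly rise throughout.
Coda: /m/ is a nasal (sonority 5), /b/ is a voiced stop (sonority 2), /t/ is a voiceless stop (sonority 1).
Coda profile 9-5-2-1 — falls from the nucleus.

no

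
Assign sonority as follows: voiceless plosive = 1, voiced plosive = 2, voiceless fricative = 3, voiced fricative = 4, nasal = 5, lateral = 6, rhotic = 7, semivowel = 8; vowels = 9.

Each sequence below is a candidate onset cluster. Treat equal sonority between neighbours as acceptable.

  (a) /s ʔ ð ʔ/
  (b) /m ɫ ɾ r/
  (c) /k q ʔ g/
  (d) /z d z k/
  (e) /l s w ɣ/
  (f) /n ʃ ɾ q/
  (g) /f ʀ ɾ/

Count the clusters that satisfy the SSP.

(a) sonority 3-1-4-1: ill-formed.
(b) sonority 5-6-7-7: well-formed.
(c) sonority 1-1-1-2: well-formed.
(d) sonority 4-2-4-1: ill-formed.
(e) sonority 6-3-8-4: ill-formed.
(f) sonority 5-3-7-1: ill-formed.
(g) sonority 3-7-7: well-formed.

3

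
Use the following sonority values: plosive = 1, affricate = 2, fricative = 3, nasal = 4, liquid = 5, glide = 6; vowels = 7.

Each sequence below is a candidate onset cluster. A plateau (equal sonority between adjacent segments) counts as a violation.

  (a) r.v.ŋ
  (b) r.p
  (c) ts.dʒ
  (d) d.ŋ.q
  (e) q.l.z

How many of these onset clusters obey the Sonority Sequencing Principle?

(a) 5-3-4 → violates
(b) 5-1 → violates
(c) 2-2 → violates
(d) 1-4-1 → violates
(e) 1-5-3 → violates

0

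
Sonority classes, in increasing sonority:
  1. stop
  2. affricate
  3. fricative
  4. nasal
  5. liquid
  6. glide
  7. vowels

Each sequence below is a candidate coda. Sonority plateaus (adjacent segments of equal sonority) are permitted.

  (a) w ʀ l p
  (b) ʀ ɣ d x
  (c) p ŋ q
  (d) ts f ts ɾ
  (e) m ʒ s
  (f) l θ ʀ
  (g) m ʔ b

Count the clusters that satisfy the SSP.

3

(a) 6-5-5-1 → obeys
(b) 5-3-1-3 → violates
(c) 1-4-1 → violates
(d) 2-3-2-5 → violates
(e) 4-3-3 → obeys
(f) 5-3-5 → violates
(g) 4-1-1 → obeys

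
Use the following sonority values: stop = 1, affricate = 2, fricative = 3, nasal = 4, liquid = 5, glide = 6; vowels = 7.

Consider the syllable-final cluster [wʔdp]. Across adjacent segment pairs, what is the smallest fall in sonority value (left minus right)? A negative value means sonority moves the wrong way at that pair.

0

/w/: glide = 6.
/ʔ/: stop = 1.
/d/: stop = 1.
/p/: stop = 1.
/w/→/ʔ/: change +5.
/ʔ/→/d/: change +0.
/d/→/p/: change +0.
Minimum = 0.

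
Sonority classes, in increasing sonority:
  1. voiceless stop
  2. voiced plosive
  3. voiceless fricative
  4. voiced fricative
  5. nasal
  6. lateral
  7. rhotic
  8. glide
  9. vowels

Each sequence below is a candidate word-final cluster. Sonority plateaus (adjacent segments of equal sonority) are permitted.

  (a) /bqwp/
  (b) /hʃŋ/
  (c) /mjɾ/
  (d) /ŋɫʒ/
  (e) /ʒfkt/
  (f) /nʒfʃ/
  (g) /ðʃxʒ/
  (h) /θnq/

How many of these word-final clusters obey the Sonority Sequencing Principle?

(a) sonority 2-1-8-1: ill-formed.
(b) sonority 3-3-5: ill-formed.
(c) sonority 5-8-7: ill-formed.
(d) sonority 5-6-4: ill-formed.
(e) sonority 4-3-1-1: well-formed.
(f) sonority 5-4-3-3: well-formed.
(g) sonority 4-3-3-4: ill-formed.
(h) sonority 3-5-1: ill-formed.

2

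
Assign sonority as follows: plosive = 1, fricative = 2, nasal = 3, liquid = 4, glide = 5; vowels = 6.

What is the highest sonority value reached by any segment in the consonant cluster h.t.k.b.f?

/h/ is a fricative (sonority 2).
/t/ is a plosive (sonority 1).
/k/ is a plosive (sonority 1).
/b/ is a plosive (sonority 1).
/f/ is a fricative (sonority 2).
The maximum is 2.

2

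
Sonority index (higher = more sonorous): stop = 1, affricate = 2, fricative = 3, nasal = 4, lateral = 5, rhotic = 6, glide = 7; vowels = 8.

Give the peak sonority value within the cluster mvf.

4

/m/: nasal = 4.
/v/: fricative = 3.
/f/: fricative = 3.
The maximum is 4.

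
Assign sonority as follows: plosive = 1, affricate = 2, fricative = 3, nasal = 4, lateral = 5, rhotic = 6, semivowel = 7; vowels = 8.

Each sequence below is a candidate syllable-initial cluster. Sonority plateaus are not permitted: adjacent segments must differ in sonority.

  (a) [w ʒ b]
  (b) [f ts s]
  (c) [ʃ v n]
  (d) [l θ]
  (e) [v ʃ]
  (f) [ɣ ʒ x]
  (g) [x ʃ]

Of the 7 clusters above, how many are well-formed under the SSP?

(a) sonority 7-3-1: ill-formed.
(b) sonority 3-2-3: ill-formed.
(c) sonority 3-3-4: ill-formed.
(d) sonority 5-3: ill-formed.
(e) sonority 3-3: ill-formed.
(f) sonority 3-3-3: ill-formed.
(g) sonority 3-3: ill-formed.

0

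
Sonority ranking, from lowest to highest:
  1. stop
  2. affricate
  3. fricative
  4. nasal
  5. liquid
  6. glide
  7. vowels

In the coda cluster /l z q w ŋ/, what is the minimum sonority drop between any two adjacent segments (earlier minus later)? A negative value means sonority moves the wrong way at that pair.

-5

/l/ — liquid, sonority 5.
/z/ — fricative, sonority 3.
/q/ — stop, sonority 1.
/w/ — glide, sonority 6.
/ŋ/ — nasal, sonority 4.
/l/→/z/: change +2.
/z/→/q/: change +2.
/q/→/w/: change -5.
/w/→/ŋ/: change +2.
Minimum = -5.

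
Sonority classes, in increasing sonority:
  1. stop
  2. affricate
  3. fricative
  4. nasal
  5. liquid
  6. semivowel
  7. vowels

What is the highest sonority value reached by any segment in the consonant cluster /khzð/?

/k/ — stop, sonority 1.
/h/ — fricative, sonority 3.
/z/ — fricative, sonority 3.
/ð/ — fricative, sonority 3.
The maximum is 3.

3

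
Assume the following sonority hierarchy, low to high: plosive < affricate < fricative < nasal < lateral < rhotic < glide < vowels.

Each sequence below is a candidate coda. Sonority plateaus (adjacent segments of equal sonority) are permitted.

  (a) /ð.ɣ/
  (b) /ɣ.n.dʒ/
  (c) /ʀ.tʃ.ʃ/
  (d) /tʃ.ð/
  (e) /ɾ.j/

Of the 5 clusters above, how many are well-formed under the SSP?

1

(a) 3-3 → obeys
(b) 3-4-2 → violates
(c) 6-2-3 → violates
(d) 2-3 → violates
(e) 6-7 → violates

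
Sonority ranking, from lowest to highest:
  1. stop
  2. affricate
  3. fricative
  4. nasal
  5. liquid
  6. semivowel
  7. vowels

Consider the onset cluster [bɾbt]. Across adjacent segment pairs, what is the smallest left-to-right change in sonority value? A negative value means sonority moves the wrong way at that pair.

-4

/b/ is a stop (sonority 1).
/ɾ/ is a liquid (sonority 5).
/b/ is a stop (sonority 1).
/t/ is a stop (sonority 1).
/b/→/ɾ/: change +4.
/ɾ/→/b/: change -4.
/b/→/t/: change +0.
Minimum = -4.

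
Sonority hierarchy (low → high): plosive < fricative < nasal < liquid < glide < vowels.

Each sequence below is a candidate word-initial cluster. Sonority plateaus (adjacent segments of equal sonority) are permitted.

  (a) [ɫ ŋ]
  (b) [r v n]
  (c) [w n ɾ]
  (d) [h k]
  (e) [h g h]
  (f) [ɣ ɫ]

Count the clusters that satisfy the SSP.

1

(a) sonority 4-3: ill-formed.
(b) sonority 4-2-3: ill-formed.
(c) sonority 5-3-4: ill-formed.
(d) sonority 2-1: ill-formed.
(e) sonority 2-1-2: ill-formed.
(f) sonority 2-4: well-formed.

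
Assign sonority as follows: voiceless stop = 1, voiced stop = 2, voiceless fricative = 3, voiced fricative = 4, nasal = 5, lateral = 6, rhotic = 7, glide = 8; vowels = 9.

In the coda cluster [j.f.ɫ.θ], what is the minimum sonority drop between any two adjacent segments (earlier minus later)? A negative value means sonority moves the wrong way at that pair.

-3

/j/: glide = 8.
/f/: voiceless fricative = 3.
/ɫ/: lateral = 6.
/θ/: voiceless fricative = 3.
/j/→/f/: change +5.
/f/→/ɫ/: change -3.
/ɫ/→/θ/: change +3.
Minimum = -3.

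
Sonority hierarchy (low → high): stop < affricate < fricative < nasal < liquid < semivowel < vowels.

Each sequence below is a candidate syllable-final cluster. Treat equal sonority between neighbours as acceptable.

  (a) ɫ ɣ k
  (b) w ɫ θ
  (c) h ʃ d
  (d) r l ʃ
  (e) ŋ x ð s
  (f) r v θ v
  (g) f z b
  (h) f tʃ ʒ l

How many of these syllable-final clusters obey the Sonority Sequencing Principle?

(a) sonority 5-3-1: well-formed.
(b) sonority 6-5-3: well-formed.
(c) sonority 3-3-1: well-formed.
(d) sonority 5-5-3: well-formed.
(e) sonority 4-3-3-3: well-formed.
(f) sonority 5-3-3-3: well-formed.
(g) sonority 3-3-1: well-formed.
(h) sonority 3-2-3-5: ill-formed.

7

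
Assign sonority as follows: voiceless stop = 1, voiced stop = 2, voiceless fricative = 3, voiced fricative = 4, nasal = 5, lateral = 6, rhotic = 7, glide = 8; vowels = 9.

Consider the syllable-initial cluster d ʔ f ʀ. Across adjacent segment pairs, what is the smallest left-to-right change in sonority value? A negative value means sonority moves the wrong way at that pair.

-1

/d/ is a voiced stop (sonority 2).
/ʔ/ is a voiceless stop (sonority 1).
/f/ is a voiceless fricative (sonority 3).
/ʀ/ is a rhotic (sonority 7).
/d/→/ʔ/: change -1.
/ʔ/→/f/: change +2.
/f/→/ʀ/: change +4.
Minimum = -1.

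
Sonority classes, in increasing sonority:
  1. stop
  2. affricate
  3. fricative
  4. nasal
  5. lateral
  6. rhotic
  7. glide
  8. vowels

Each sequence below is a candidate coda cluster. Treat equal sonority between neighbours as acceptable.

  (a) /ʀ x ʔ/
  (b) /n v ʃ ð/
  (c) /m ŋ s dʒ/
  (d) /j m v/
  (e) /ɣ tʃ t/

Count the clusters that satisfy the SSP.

(a) 6-3-1 → obeys
(b) 4-3-3-3 → obeys
(c) 4-4-3-2 → obeys
(d) 7-4-3 → obeys
(e) 3-2-1 → obeys

5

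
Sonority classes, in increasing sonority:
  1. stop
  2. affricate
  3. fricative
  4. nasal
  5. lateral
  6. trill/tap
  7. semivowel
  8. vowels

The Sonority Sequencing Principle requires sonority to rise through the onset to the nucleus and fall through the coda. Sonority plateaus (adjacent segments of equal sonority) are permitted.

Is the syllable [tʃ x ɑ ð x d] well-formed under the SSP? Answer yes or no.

yes

Onset: /tʃ/ is an affricate (sonority 2), /x/ is a fricative (sonority 3); then the nucleus /ɑ/ (sonority 8).
Onset profile 2-3-8 — rises to the nucleus.
Coda: /ð/ is a fricative (sonority 3), /x/ is a fricative (sonority 3), /d/ is a stop (sonority 1).
Coda profile 8-3-3-1 — falls from the nucleus.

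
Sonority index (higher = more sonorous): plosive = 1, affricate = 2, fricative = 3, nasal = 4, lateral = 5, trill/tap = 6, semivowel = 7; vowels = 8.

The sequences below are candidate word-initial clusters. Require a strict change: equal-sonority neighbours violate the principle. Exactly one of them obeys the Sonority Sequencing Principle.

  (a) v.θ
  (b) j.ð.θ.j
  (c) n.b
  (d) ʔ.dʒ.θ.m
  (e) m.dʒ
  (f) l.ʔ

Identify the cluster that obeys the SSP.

d

(a) v.θ: profile 3-3 — violates.
(b) j.ð.θ.j: profile 7-3-3-7 — violates.
(c) n.b: profile 4-1 — violates.
(d) ʔ.dʒ.θ.m: profile 1-2-3-4 — obeys.
(e) m.dʒ: profile 4-2 — violates.
(f) l.ʔ: profile 5-1 — violates.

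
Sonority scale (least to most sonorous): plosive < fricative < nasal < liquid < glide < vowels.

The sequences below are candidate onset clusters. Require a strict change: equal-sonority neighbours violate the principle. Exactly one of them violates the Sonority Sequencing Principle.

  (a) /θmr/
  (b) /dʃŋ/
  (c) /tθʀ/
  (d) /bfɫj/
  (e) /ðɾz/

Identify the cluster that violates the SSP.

(a) sonority 2-3-4: well-formed.
(b) sonority 1-2-3: well-formed.
(c) sonority 1-2-4: well-formed.
(d) sonority 1-2-4-5: well-formed.
(e) sonority 2-4-2: ill-formed.

e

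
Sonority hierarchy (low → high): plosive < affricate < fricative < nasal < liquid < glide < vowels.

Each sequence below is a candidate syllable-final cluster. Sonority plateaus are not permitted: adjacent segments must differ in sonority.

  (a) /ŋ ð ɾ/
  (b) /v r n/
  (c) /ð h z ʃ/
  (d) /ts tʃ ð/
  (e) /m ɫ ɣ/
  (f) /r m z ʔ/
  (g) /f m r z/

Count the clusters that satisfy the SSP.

1

(a) 4-3-5 → violates
(b) 3-5-4 → violates
(c) 3-3-3-3 → violates
(d) 2-2-3 → violates
(e) 4-5-3 → violates
(f) 5-4-3-1 → obeys
(g) 3-4-5-3 → violates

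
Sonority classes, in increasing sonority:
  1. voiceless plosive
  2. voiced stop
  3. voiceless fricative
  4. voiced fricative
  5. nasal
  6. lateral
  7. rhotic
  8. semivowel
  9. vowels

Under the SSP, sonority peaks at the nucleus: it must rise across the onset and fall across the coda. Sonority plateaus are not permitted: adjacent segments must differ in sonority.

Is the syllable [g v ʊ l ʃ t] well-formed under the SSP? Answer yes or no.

yes

Onset: /g/ is a voiced stop (sonority 2), /v/ is a voiced fricative (sonority 4); then the nucleus /ʊ/ (sonority 9).
Onset profile 2-4-9 — rises to the nucleus.
Coda: /l/ is a lateral (sonority 6), /ʃ/ is a voiceless fricative (sonority 3), /t/ is a voiceless plosive (sonority 1).
Coda profile 9-6-3-1 — falls from the nucleus.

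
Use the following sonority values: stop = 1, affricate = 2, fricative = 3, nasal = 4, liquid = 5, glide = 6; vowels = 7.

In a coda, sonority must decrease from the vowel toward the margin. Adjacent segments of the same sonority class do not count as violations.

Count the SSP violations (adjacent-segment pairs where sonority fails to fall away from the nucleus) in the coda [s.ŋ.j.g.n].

3

/s/ — fricative, sonority 3.
/ŋ/ — nasal, sonority 4.
/j/ — glide, sonority 6.
/g/ — stop, sonority 1.
/n/ — nasal, sonority 4.
/s/→/ŋ/: 3→4 (does not fall) — violation.
/ŋ/→/j/: 4→6 (does not fall) — violation.
/j/→/g/: 6→1 (falls) — ok.
/g/→/n/: 1→4 (does not fall) — violation.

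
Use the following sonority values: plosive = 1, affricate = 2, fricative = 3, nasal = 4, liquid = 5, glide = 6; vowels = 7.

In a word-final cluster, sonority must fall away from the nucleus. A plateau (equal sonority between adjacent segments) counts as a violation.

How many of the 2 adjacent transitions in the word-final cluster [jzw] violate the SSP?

1

/j/ is a glide (sonority 6).
/z/ is a fricative (sonority 3).
/w/ is a glide (sonority 6).
/j/→/z/: 6→3 (falls) — ok.
/z/→/w/: 3→6 (does not fall) — violation.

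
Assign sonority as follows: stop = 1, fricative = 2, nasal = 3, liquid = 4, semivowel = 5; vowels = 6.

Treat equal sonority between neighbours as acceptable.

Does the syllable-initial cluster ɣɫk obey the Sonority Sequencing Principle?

/ɣ/ is a fricative (sonority 2).
/ɫ/ is a liquid (sonority 4).
/k/ is a stop (sonority 1).
The profile is 2-4-1. Between /ɫ/ (4) and /k/ (1) sonority does not rise, so the cluster violates the SSP.

no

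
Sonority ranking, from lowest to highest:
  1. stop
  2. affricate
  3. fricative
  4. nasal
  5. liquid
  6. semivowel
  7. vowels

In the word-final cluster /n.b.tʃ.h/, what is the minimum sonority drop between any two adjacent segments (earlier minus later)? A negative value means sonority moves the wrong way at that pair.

/n/ is a nasal (sonority 4).
/b/ is a stop (sonority 1).
/tʃ/ is an affricate (sonority 2).
/h/ is a fricative (sonority 3).
/n/→/b/: change +3.
/b/→/tʃ/: change -1.
/tʃ/→/h/: change -1.
Minimum = -1.

-1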